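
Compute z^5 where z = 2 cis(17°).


r^5 = 2^5 = 32
n*theta = 5*17° = 85° = 85° (mod 360)
a = 32*cos(85°) = 2.7890
b = 32*sin(85°) = 31.8782

32 cis(85°) = 2.7890 + 31.8782i


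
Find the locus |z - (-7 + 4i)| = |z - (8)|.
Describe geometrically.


Equal distances means the locus is the perpendicular bisector of z1 and z2.
Midpoint = ((-7+8)/2, (4+0)/2) = (0.5000, 2.0000)

Perpendicular bisector through (0.5000, 2.0000)


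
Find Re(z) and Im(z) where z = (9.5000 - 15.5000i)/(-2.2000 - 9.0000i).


Multiply by conjugate: (9.5000 - 15.5000i)(-2.2000 + 9.0000i) / ((-2.2)^2 + (-9)^2)
Numerator real = 9.5*(-2.2) - (15.5)*(-9) = 118.6
Numerator imag = -15.5*(-2.2) - 9.5*(-9) = 119.6
Denominator = 85.84
Re(z) = 118.6/85.84 = 1.3816
Im(z) = 119.6/85.84 = 1.3933

Re(z) = 1.3816, Im(z) = 1.3933


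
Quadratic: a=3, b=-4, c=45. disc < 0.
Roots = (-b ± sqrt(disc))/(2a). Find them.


disc = (-4)^2 - 4*3*45 = 16 - 540 = -524
sqrt(|disc|) = sqrt(524) = 22.8910
Real part = 4/(2*3) = 0.6667
Imag part = 22.8910/(2*3) = 3.8152

0.6667 ± 3.8152i


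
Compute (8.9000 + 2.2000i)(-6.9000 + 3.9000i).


Real = 8.9*(-6.9) - 2.2*3.9 = -61.41 - 8.58 = -69.99
Imag = 8.9*3.9 - (6.9)*2.2 = 34.71 - (15.18) = 19.53

-69.9900 + 19.5300i


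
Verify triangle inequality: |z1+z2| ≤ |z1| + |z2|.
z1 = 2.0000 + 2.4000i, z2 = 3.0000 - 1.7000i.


|z1| = sqrt(2^2 + 2.4^2) = sqrt(9.76) = 3.1241
|z2| = sqrt(3^2 + (-1.7)^2) = sqrt(11.89) = 3.4482
z1+z2 = 5.0000 + 0.7000i
|z1+z2| = sqrt(25.49) = 5.0488
|z1|+|z2| = 3.1241 + 3.4482 = 6.5723

|z1+z2| = 5.0488 ≤ |z1|+|z2| = 6.5723 (verified)


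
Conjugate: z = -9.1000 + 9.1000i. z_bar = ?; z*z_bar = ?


z_bar = -9.1000 - 9.1000i
z*z_bar = (-9.1)^2 + 9.1^2 = 82.81 + 82.81 = 165.62

z_bar = -9.1000 - 9.1000i, z*z_bar = 165.62


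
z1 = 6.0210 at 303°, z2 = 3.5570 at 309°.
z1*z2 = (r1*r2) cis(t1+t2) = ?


r = 6.0210 * 3.5570 = 21.4167
theta = 303° + 309° = 612° = 252° (mod 360)

21.4167 cis(252°)


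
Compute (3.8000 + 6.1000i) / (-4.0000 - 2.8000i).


Conjugate of z2 = -4.0000 + 2.8000i
Numerator: (3.8000 + 6.1000i)(-4.0000 + 2.8000i) = -32.2800 - 13.7600i
Denominator: (-4)^2 + (-2.8)^2 = 23.84
Result = (-32.2800 - 13.7600i)/23.84

-1.3540 - 0.5772i


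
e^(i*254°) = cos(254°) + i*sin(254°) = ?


cos(254°) = -0.2756
sin(254°) = -0.9613

e^(i*254°) = -0.2756 - 0.9613i


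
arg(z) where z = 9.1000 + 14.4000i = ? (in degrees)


Re = 9.1, Im = 14.4
arg = atan2(14.4, 9.1) = 57.7094 degrees

arg(z) = 57.7094 degrees


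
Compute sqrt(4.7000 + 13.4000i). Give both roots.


|z| = sqrt(22.09+179.56) = 14.2004
sqrt((|z|+a)/2) = sqrt((14.2004+4.7)/2) = sqrt(9.4502) = 3.0741
sqrt((|z|-a)/2) = sqrt((14.2004-4.7)/2) = sqrt(4.7502) = 2.1795

±(3.0741 + 2.1795i) i.e. 3.0741 + 2.1795i and -3.0741 - 2.1795i


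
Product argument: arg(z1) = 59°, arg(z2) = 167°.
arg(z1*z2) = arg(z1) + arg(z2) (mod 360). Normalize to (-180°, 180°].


arg(z1*z2) = 59° + 167° = 226°
Normalized to (-180°, 180°]: -134°

-134°


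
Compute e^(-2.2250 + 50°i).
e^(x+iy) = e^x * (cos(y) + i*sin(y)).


e^-2.2250 = 0.1081
cos(50°) = 0.6428
sin(50°) = 0.766
Real = 0.1081*0.6428 = 0.0695
Imag = 0.1081*0.766 = 0.0828

0.0695 + 0.0828i


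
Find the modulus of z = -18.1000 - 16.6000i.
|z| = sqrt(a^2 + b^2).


|z| = sqrt((-18.1)^2 + (-16.6)^2) = sqrt(327.61 + 275.56) = sqrt(603.17) = 24.5595

|z| = 24.5595


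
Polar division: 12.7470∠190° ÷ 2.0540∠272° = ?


r = 12.7470 / 2.0540 = 6.2059
theta = 190° - 272° = -82° = 278° (mod 360)

6.2059 cis(278°)


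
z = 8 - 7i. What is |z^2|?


|z| = sqrt(64+49) = sqrt(113) = 10.6301
|z^2| = |z|^2 = (sqrt(113))^2 = 113

|z^2| = 113


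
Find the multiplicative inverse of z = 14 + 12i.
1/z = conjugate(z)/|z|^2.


|z|^2 = 196+144 = 340
1/z = (14 - 12i)/340

1/z = 0.0412 - 0.0353i


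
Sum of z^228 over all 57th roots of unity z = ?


The roots are w_k = w^k with w = e^(2*pi*i/57), and (w^k)^228 = (w^228)^k.
So S = 1 + u + u^2 + ... + u^(56) with u = w^228.
228 = 4*57 + 0, so 228 is a multiple of 57 and u = (w^57)^4 = 1.
Every one of the 57 terms equals 1: S = 57

S = 57


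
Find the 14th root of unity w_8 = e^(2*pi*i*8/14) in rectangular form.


Angle = 360*8/14 = 205.7143°
a = cos(205.7143°) = -0.9010
b = sin(205.7143°) = -0.4339

-0.9010 - 0.4339i


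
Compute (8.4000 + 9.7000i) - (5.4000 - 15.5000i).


Real: 8.4 - 5.4 = 3
Imag: 9.7 + 15.5 = 25.2

3.0000 + 25.2000i


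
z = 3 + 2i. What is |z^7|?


|z| = sqrt(9+4) = sqrt(13) = 3.6056
|z^7| = |z|^7 = (sqrt(13))^7 = 13^3 * sqrt(13) = 2197*sqrt(13)

|z^7| = 2197*sqrt(13) ≈ 7921.3962


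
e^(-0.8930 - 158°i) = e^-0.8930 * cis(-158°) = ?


e^-0.8930 = 0.4094
cos(-158°) = -0.9272
sin(-158°) = -0.3746
Real = 0.4094*(-0.9272) = -0.3796
Imag = 0.4094*(-0.3746) = -0.1534

-0.3796 - 0.1534i


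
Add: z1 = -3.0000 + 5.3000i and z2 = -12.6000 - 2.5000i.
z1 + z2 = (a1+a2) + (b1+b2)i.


Real: -3 - 12.6 = -15.6
Imag: 5.3 - 2.5 = 2.8

-15.6000 + 2.8000i


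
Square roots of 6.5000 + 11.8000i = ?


|z| = sqrt(42.25+139.24) = 13.4718
sqrt((|z|+a)/2) = sqrt((13.4718+6.5)/2) = sqrt(9.9859) = 3.1600
sqrt((|z|-a)/2) = sqrt((13.4718-6.5)/2) = sqrt(3.4859) = 1.8671

±(3.1600 + 1.8671i) i.e. 3.1600 + 1.8671i and -3.1600 - 1.8671i


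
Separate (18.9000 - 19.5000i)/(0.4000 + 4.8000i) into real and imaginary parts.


Multiply by conjugate: (18.9000 - 19.5000i)(0.4000 - 4.8000i) / (0.4^2 + 4.8^2)
Numerator real = 18.9*0.4 - (19.5)*4.8 = -86.04
Numerator imag = -19.5*0.4 - 18.9*4.8 = -98.52
Denominator = 23.2
Re(z) = -86.04/23.2 = -3.7086
Im(z) = -98.52/23.2 = -4.2466

Re(z) = -3.7086, Im(z) = -4.2466


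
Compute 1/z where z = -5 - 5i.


|z|^2 = 25+25 = 50
1/z = (-5 + 5i)/50

1/z = -0.1000 + 0.1000i


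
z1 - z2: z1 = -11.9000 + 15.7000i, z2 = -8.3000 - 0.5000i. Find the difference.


Real: -11.9 + 8.3 = -3.6
Imag: 15.7 + 0.5 = 16.2

-3.6000 + 16.2000i


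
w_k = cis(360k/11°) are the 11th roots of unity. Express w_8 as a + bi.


Angle = 360*8/11 = 261.8182°
a = cos(261.8182°) = -0.1423
b = sin(261.8182°) = -0.9898

-0.1423 - 0.9898i


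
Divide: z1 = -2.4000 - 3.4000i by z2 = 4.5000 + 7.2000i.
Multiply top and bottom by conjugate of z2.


Conjugate of z2 = 4.5000 - 7.2000i
Numerator: (-2.4000 - 3.4000i)(4.5000 - 7.2000i) = -35.2800 + 1.9800i
Denominator: 4.5^2 + 7.2^2 = 72.09
Result = (-35.2800 + 1.9800i)/72.09

-0.4894 + 0.0275i


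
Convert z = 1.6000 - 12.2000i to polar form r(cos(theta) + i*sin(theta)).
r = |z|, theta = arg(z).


r = sqrt(2.56+148.84) = sqrt(151.4) = 12.3045
theta = atan2(-12.2, 1.6) = -82.5284 degrees

r = 12.3045, theta = -82.5284 degrees


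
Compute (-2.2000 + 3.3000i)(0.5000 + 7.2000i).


Real = -2.2*0.5 - 3.3*7.2 = -1.1 - 23.76 = -24.86
Imag = -2.2*7.2 + 0.5*3.3 = -15.84 + 1.65 = -14.19

-24.8600 - 14.1900i


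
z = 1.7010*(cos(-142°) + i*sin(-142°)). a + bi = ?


a = 1.7010*cos(-142°) = 1.7010*(-0.788) = -1.3404
b = 1.7010*sin(-142°) = 1.7010*(-0.61566) = -1.0472

-1.3404 - 1.0472i


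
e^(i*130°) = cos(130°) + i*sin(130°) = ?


cos(130°) = -0.6428
sin(130°) = 0.7660

e^(i*130°) = -0.6428 + 0.7660i


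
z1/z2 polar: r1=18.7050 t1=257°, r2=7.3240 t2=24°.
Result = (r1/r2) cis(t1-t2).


r = 18.7050 / 7.3240 = 2.5539
theta = 257° - 24° = 233° = 233° (mod 360)

2.5539 cis(233°)


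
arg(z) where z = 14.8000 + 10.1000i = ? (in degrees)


Re = 14.8, Im = 10.1
arg = atan2(10.1, 14.8) = 34.3109 degrees

arg(z) = 34.3109 degrees


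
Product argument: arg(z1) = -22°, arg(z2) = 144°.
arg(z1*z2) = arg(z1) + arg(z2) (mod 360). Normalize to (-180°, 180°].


arg(z1*z2) = -22° + 144° = 122°
Normalized to (-180°, 180°]: 122°

122°


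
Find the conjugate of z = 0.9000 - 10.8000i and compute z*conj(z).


z_bar = 0.9000 + 10.8000i
z*z_bar = 0.9^2 + (-10.8)^2 = 0.81 + 116.64 = 117.45

z_bar = 0.9000 + 10.8000i, z*z_bar = 117.45


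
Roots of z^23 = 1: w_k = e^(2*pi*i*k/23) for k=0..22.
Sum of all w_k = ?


The sum of all 23th roots of unity is 0.
Geometric series: (1 - w^23)/(1 - w) = (1-1)/(1-w) = 0 since w^23 = 1, w ≠ 1.
Alternatively: coefficient of z^22 in z^23 - 1 is 0.

0


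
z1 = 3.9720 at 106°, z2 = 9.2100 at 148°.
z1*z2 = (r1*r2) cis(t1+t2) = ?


r = 3.9720 * 9.2100 = 36.5821
theta = 106° + 148° = 254° = 254° (mod 360)

36.5821 cis(254°)


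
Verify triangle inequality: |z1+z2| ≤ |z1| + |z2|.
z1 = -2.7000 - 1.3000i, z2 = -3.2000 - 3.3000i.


|z1| = sqrt((-2.7)^2 + (-1.3)^2) = sqrt(8.98) = 2.9967
|z2| = sqrt((-3.2)^2 + (-3.3)^2) = sqrt(21.13) = 4.5967
z1+z2 = -5.9000 - 4.6000i
|z1+z2| = sqrt(55.97) = 7.4813
|z1|+|z2| = 2.9967 + 4.5967 = 7.5934

|z1+z2| = 7.4813 ≤ |z1|+|z2| = 7.5934 (verified)


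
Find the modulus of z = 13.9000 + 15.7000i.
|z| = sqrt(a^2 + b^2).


|z| = sqrt(13.9^2 + 15.7^2) = sqrt(193.21 + 246.49) = sqrt(439.7) = 20.9690

|z| = 20.9690


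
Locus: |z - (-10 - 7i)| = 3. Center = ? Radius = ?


|z - z0| = r is a circle with center z0 and radius r.
Center = (-10, -7), radius = 3

Circle with center (-10, -7) and radius 3


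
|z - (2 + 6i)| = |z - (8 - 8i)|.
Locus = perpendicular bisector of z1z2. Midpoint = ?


Equal distances means the locus is the perpendicular bisector of z1 and z2.
Midpoint = ((2+8)/2, (6+(-8))/2) = (5.0000, -1.0000)

Perpendicular bisector through (5.0000, -1.0000)


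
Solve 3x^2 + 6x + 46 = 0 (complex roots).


disc = 6^2 - 4*3*46 = 36 - 552 = -516
sqrt(|disc|) = sqrt(516) = 22.7156
Real part = -6/(2*3) = -1.0000
Imag part = 22.7156/(2*3) = 3.7859

-1.0000 ± 3.7859i


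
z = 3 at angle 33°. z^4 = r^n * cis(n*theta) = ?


r^4 = 3^4 = 81
n*theta = 4*33° = 132° = 132° (mod 360)
a = 81*cos(132°) = -54.1996
b = 81*sin(132°) = 60.1947

81 cis(132°) = -54.1996 + 60.1947i


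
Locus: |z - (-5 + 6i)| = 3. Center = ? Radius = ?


|z - z0| = r is a circle with center z0 and radius r.
Center = (-5, 6), radius = 3

Circle with center (-5, 6) and radius 3


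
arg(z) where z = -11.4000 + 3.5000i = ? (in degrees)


Re = -11.4, Im = 3.5
arg = atan2(3.5, -11.4) = 162.9326 degrees

arg(z) = 162.9326 degrees


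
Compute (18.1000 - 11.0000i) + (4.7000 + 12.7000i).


Real: 18.1 + 4.7 = 22.8
Imag: -11 + 12.7 = 1.7

22.8000 + 1.7000i


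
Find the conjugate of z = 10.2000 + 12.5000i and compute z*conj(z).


z_bar = 10.2000 - 12.5000i
z*z_bar = 10.2^2 + 12.5^2 = 104.04 + 156.25 = 260.29

z_bar = 10.2000 - 12.5000i, z*z_bar = 260.29


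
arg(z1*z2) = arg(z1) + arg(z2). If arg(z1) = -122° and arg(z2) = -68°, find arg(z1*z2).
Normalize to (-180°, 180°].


arg(z1*z2) = -122° - 68° = -190°
Normalized to (-180°, 180°]: 170°

170°


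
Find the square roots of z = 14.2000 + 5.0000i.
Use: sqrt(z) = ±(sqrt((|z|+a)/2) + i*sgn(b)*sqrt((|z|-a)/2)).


|z| = sqrt(201.64+25) = 15.0546
sqrt((|z|+a)/2) = sqrt((15.0546+14.2)/2) = sqrt(14.6273) = 3.8246
sqrt((|z|-a)/2) = sqrt((15.0546-14.2)/2) = sqrt(0.4273) = 0.6537

±(3.8246 + 0.6537i) i.e. 3.8246 + 0.6537i and -3.8246 - 0.6537i


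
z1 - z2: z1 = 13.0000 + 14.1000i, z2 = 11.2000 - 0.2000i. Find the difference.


Real: 13 - 11.2 = 1.8
Imag: 14.1 + 0.2 = 14.3

1.8000 + 14.3000i


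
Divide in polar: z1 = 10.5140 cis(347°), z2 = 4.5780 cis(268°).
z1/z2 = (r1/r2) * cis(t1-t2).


r = 10.5140 / 4.5780 = 2.2966
theta = 347° - 268° = 79° = 79° (mod 360)

2.2966 cis(79°)


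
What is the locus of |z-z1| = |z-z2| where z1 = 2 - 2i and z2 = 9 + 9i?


Equal distances means the locus is the perpendicular bisector of z1 and z2.
Midpoint = ((2+9)/2, (-2+9)/2) = (5.5000, 3.5000)

Perpendicular bisector through (5.5000, 3.5000)


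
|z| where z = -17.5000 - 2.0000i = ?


|z| = sqrt((-17.5)^2 + (-2)^2) = sqrt(306.25 + 4) = sqrt(310.25) = 17.6139

|z| = 17.6139


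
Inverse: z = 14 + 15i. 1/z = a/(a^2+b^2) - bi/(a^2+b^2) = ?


|z|^2 = 196+225 = 421
1/z = (14 - 15i)/421

1/z = 0.0333 - 0.0356i


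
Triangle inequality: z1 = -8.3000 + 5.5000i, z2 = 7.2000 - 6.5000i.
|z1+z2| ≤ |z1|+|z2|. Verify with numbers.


|z1| = sqrt((-8.3)^2 + 5.5^2) = sqrt(99.14) = 9.9569
|z2| = sqrt(7.2^2 + (-6.5)^2) = sqrt(94.09) = 9.7000
z1+z2 = -1.1000 - i
|z1+z2| = sqrt(2.21) = 1.4866
|z1|+|z2| = 9.9569 + 9.7000 = 19.6569

|z1+z2| = 1.4866 ≤ |z1|+|z2| = 19.6569 (verified)


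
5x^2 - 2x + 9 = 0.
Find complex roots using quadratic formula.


disc = (-2)^2 - 4*5*9 = 4 - 180 = -176
sqrt(|disc|) = sqrt(176) = 13.2665
Real part = 2/(2*5) = 0.2000
Imag part = 13.2665/(2*5) = 1.3266

0.2000 ± 1.3266i


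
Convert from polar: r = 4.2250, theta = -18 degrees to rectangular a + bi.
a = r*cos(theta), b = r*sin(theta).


a = 4.2250*cos(-18°) = 4.2250*0.95106 = 4.0182
b = 4.2250*sin(-18°) = 4.2250*(-0.30902) = -1.3056

4.0182 - 1.3056i


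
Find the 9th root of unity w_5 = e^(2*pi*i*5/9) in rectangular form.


Angle = 360*5/9 = 200°
a = cos(200°) = -0.9397
b = sin(200°) = -0.3420

-0.9397 - 0.3420i


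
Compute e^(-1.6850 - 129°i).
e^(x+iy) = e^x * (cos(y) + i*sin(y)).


e^-1.6850 = 0.1854
cos(-129°) = -0.6293
sin(-129°) = -0.7771
Real = 0.1854*(-0.6293) = -0.1167
Imag = 0.1854*(-0.7771) = -0.1441

-0.1167 - 0.1441i


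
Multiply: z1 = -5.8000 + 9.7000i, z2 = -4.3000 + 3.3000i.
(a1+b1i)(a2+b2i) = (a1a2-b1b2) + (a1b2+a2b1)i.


Real = -5.8*(-4.3) - 9.7*3.3 = 24.94 - 32.01 = -7.07
Imag = -5.8*3.3 - (4.3)*9.7 = -19.14 - (41.71) = -60.85

-7.0700 - 60.8500i


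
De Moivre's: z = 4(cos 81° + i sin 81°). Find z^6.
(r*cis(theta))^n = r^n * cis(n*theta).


r^6 = 4^6 = 4096
n*theta = 6*81° = 486° = 126° (mod 360)
a = 4096*cos(126°) = -2407.5684
b = 4096*sin(126°) = 3313.7336

4096 cis(126°) = -2407.5684 + 3313.7336i


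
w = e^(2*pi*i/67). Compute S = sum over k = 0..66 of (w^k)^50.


The roots are w_k = w^k with w = e^(2*pi*i/67), and (w^k)^50 = (w^50)^k.
So S = 1 + u + u^2 + ... + u^(66) with u = w^50.
50 = 0*67 + 50, so 50 is not a multiple of 67: u = w^50 ≠ 1 (w is a primitive 67th root), while u^67 = (w^67)^50 = 1.
Geometric series: S = (1 - u^67)/(1 - u) = (1 - 1)/(1 - u) = 0

S = 0


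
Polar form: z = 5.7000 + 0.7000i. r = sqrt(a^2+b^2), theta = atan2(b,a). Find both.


r = sqrt(32.49+0.49) = sqrt(32.98) = 5.7428
theta = atan2(0.7, 5.7) = 7.0013 degrees

r = 5.7428, theta = 7.0013 degrees


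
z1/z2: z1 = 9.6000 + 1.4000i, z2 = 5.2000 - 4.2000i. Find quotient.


Conjugate of z2 = 5.2000 + 4.2000i
Numerator: (9.6000 + 1.4000i)(5.2000 + 4.2000i) = 44.0400 + 47.6000i
Denominator: 5.2^2 + (-4.2)^2 = 44.68
Result = (44.0400 + 47.6000i)/44.68

0.9857 + 1.0654i


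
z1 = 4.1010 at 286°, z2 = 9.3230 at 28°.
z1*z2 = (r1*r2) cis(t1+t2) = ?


r = 4.1010 * 9.3230 = 38.2336
theta = 286° + 28° = 314° = 314° (mod 360)

38.2336 cis(314°)


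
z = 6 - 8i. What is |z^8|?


|z| = sqrt(36+64) = sqrt(100) = 10
|z^8| = |z|^8 = 10^8 = 100000000

|z^8| = 100000000


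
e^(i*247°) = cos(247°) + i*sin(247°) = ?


cos(247°) = -0.3907
sin(247°) = -0.9205

e^(i*247°) = -0.3907 - 0.9205i


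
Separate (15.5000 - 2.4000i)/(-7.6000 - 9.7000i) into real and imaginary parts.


Multiply by conjugate: (15.5000 - 2.4000i)(-7.6000 + 9.7000i) / ((-7.6)^2 + (-9.7)^2)
Numerator real = 15.5*(-7.6) - (2.4)*(-9.7) = -94.52
Numerator imag = -2.4*(-7.6) - 15.5*(-9.7) = 168.59
Denominator = 151.85
Re(z) = -94.52/151.85 = -0.6225
Im(z) = 168.59/151.85 = 1.1102

Re(z) = -0.6225, Im(z) = 1.1102


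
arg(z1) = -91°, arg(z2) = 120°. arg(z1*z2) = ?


arg(z1*z2) = -91° + 120° = 29°
Normalized to (-180°, 180°]: 29°

29°


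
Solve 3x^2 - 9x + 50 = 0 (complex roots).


disc = (-9)^2 - 4*3*50 = 81 - 600 = -519
sqrt(|disc|) = sqrt(519) = 22.7816
Real part = 9/(2*3) = 1.5000
Imag part = 22.7816/(2*3) = 3.7969

1.5000 ± 3.7969i


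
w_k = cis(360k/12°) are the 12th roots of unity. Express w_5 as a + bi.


Angle = 360*5/12 = 150°
a = cos(150°) = -0.8660
b = sin(150°) = 0.5000

-0.8660 + 0.5000i


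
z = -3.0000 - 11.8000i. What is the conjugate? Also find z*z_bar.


z_bar = -3.0000 + 11.8000i
z*z_bar = (-3)^2 + (-11.8)^2 = 9 + 139.24 = 148.24

z_bar = -3.0000 + 11.8000i, z*z_bar = 148.24


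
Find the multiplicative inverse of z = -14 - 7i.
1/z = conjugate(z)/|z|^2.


|z|^2 = 196+49 = 245
1/z = (-14 + 7i)/245

1/z = -0.0571 + 0.0286i


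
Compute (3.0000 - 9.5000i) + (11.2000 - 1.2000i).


Real: 3 + 11.2 = 14.2
Imag: -9.5 - 1.2 = -10.7

14.2000 - 10.7000i


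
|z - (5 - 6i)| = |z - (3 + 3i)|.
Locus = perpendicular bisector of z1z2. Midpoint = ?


Equal distances means the locus is the perpendicular bisector of z1 and z2.
Midpoint = ((5+3)/2, (-6+3)/2) = (4.0000, -1.5000)

Perpendicular bisector through (4.0000, -1.5000)


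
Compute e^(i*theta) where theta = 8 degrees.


cos(8°) = 0.9903
sin(8°) = 0.1392

e^(i*8°) = 0.9903 + 0.1392i


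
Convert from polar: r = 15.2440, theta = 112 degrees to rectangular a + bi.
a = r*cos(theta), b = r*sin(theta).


a = 15.2440*cos(112°) = 15.2440*(-0.374607) = -5.7105
b = 15.2440*sin(112°) = 15.2440*0.927184 = 14.1340

-5.7105 + 14.1340i


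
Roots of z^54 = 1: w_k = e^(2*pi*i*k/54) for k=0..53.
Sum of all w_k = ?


The sum of all 54th roots of unity is 0.
Geometric series: (1 - w^54)/(1 - w) = (1-1)/(1-w) = 0 since w^54 = 1, w ≠ 1.
Alternatively: coefficient of z^53 in z^54 - 1 is 0.

0


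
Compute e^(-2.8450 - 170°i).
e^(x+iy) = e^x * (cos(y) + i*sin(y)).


e^-2.8450 = 0.058134
cos(-170°) = -0.9848
sin(-170°) = -0.1736
Real = 0.058134*(-0.9848) = -0.0573
Imag = 0.058134*(-0.1736) = -0.0101

-0.0573 - 0.0101i


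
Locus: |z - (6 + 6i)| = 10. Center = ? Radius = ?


|z - z0| = r is a circle with center z0 and radius r.
Center = (6, 6), radius = 10

Circle with center (6, 6) and radius 10


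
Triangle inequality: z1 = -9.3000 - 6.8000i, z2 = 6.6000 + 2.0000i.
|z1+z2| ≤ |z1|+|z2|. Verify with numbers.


|z1| = sqrt((-9.3)^2 + (-6.8)^2) = sqrt(132.73) = 11.5209
|z2| = sqrt(6.6^2 + 2^2) = sqrt(47.56) = 6.8964
z1+z2 = -2.7000 - 4.8000i
|z1+z2| = sqrt(30.33) = 5.5073
|z1|+|z2| = 11.5209 + 6.8964 = 18.4173

|z1+z2| = 5.5073 ≤ |z1|+|z2| = 18.4173 (verified)


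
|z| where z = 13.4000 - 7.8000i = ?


|z| = sqrt(13.4^2 + (-7.8)^2) = sqrt(179.56 + 60.84) = sqrt(240.4) = 15.5048

|z| = 15.5048


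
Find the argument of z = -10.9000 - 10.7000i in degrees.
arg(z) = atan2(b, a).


Re = -10.9, Im = -10.7
arg = atan2(-10.7, -10.9) = -135.5305 degrees

arg(z) = -135.5305 degrees


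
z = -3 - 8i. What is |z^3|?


|z| = sqrt(9+64) = sqrt(73) = 8.5440
|z^3| = |z|^3 = (sqrt(73))^3 = 73*sqrt(73)

|z^3| = 73*sqrt(73) ≈ 623.7123


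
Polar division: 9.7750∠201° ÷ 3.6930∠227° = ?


r = 9.7750 / 3.6930 = 2.6469
theta = 201° - 227° = -26° = 334° (mod 360)

2.6469 cis(334°)


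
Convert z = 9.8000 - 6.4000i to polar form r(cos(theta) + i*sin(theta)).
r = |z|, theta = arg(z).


r = sqrt(96.04+40.96) = sqrt(137) = 11.7047
theta = atan2(-6.4, 9.8) = -33.1470 degrees

r = 11.7047, theta = -33.1470 degrees


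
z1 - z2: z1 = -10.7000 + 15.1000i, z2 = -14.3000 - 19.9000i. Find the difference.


Real: -10.7 + 14.3 = 3.6
Imag: 15.1 + 19.9 = 35

3.6000 + 35.0000i


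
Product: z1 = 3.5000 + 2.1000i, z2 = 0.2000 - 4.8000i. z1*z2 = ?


Real = 3.5*0.2 - 2.1*(-4.8) = 0.7 - (-10.08) = 10.78
Imag = 3.5*(-4.8) + 0.2*2.1 = -16.8 + 0.42 = -16.38

10.7800 - 16.3800i


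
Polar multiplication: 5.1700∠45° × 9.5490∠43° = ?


r = 5.1700 * 9.5490 = 49.3683
theta = 45° + 43° = 88° = 88° (mod 360)

49.3683 cis(88°)


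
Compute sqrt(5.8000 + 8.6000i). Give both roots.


|z| = sqrt(33.64+73.96) = 10.3730
sqrt((|z|+a)/2) = sqrt((10.3730+5.8)/2) = sqrt(8.0865) = 2.8437
sqrt((|z|-a)/2) = sqrt((10.3730-5.8)/2) = sqrt(2.2865) = 1.5121

±(2.8437 + 1.5121i) i.e. 2.8437 + 1.5121i and -2.8437 - 1.5121i


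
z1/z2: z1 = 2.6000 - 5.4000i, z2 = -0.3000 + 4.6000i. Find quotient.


Conjugate of z2 = -0.3000 - 4.6000i
Numerator: (2.6000 - 5.4000i)(-0.3000 - 4.6000i) = -25.6200 - 10.3400i
Denominator: (-0.3)^2 + 4.6^2 = 21.25
Result = (-25.6200 - 10.3400i)/21.25

-1.2056 - 0.4866i


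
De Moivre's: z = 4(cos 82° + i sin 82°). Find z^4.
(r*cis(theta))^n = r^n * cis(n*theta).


r^4 = 4^4 = 256
n*theta = 4*82° = 328° = 328° (mod 360)
a = 256*cos(328°) = 217.1003
b = 256*sin(328°) = -135.6593

256 cis(328°) = 217.1003 - 135.6593i


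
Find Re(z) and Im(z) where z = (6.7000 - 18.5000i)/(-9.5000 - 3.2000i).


Multiply by conjugate: (6.7000 - 18.5000i)(-9.5000 + 3.2000i) / ((-9.5)^2 + (-3.2)^2)
Numerator real = 6.7*(-9.5) - (18.5)*(-3.2) = -4.45
Numerator imag = -18.5*(-9.5) - 6.7*(-3.2) = 197.19
Denominator = 100.49
Re(z) = -4.45/100.49 = -0.0443
Im(z) = 197.19/100.49 = 1.9623

Re(z) = -0.0443, Im(z) = 1.9623


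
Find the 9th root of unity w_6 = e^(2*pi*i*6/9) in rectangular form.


Angle = 360*6/9 = 240°
a = cos(240°) = -0.5000
b = sin(240°) = -0.8660

-0.5000 - 0.8660i


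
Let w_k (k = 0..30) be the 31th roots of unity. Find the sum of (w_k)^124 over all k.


The roots are w_k = w^k with w = e^(2*pi*i/31), and (w^k)^124 = (w^124)^k.
So S = 1 + u + u^2 + ... + u^(30) with u = w^124.
124 = 4*31 + 0, so 124 is a multiple of 31 and u = (w^31)^4 = 1.
Every one of the 31 terms equals 1: S = 31

S = 31


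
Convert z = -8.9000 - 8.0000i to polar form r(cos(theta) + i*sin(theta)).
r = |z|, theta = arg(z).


r = sqrt(79.21+64) = sqrt(143.21) = 11.9670
theta = atan2(-8, -8.9) = -138.0484 degrees

r = 11.9670, theta = -138.0484 degrees


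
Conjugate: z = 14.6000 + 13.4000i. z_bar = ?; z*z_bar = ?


z_bar = 14.6000 - 13.4000i
z*z_bar = 14.6^2 + 13.4^2 = 213.16 + 179.56 = 392.72

z_bar = 14.6000 - 13.4000i, z*z_bar = 392.72


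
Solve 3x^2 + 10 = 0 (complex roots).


disc = 0^2 - 4*3*10 = 0 - 120 = -120
sqrt(|disc|) = sqrt(120) = 10.9545
Real part = 0/(2*3) = 0
Imag part = 10.9545/(2*3) = 1.8257

0 ± 1.8257i


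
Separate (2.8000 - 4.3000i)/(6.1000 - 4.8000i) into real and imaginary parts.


Multiply by conjugate: (2.8000 - 4.3000i)(6.1000 + 4.8000i) / (6.1^2 + (-4.8)^2)
Numerator real = 2.8*6.1 - (4.3)*(-4.8) = 37.72
Numerator imag = -4.3*6.1 - 2.8*(-4.8) = -12.79
Denominator = 60.25
Re(z) = 37.72/60.25 = 0.6261
Im(z) = -12.79/60.25 = -0.2123

Re(z) = 0.6261, Im(z) = -0.2123


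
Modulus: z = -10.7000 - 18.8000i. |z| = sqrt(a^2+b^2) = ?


|z| = sqrt((-10.7)^2 + (-18.8)^2) = sqrt(114.49 + 353.44) = sqrt(467.93) = 21.6317

|z| = 21.6317


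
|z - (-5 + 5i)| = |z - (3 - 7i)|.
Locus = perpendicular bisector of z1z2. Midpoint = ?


Equal distances means the locus is the perpendicular bisector of z1 and z2.
Midpoint = ((-5+3)/2, (5+(-7))/2) = (-1.0000, -1.0000)

Perpendicular bisector through (-1.0000, -1.0000)


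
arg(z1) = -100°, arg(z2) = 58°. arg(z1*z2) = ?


arg(z1*z2) = -100° + 58° = -42°
Normalized to (-180°, 180°]: -42°

-42°


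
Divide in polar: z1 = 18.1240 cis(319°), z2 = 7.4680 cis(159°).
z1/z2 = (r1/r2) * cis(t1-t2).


r = 18.1240 / 7.4680 = 2.4269
theta = 319° - 159° = 160° = 160° (mod 360)

2.4269 cis(160°)


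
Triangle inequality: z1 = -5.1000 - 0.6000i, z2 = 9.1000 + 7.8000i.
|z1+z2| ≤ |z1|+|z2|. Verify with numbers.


|z1| = sqrt((-5.1)^2 + (-0.6)^2) = sqrt(26.37) = 5.1352
|z2| = sqrt(9.1^2 + 7.8^2) = sqrt(143.65) = 11.9854
z1+z2 = 4.0000 + 7.2000i
|z1+z2| = sqrt(67.84) = 8.2365
|z1|+|z2| = 5.1352 + 11.9854 = 17.1206

|z1+z2| = 8.2365 ≤ |z1|+|z2| = 17.1206 (verified)


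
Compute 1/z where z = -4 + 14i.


|z|^2 = 16+196 = 212
1/z = (-4 - 14i)/212

1/z = -0.0189 - 0.0660i


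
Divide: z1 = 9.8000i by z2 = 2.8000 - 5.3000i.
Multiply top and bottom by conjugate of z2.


Conjugate of z2 = 2.8000 + 5.3000i
Numerator: (9.8000i)(2.8000 + 5.3000i) = -51.9400 + 27.4400i
Denominator: 2.8^2 + (-5.3)^2 = 35.93
Result = (-51.9400 + 27.4400i)/35.93

-1.4456 + 0.7637i


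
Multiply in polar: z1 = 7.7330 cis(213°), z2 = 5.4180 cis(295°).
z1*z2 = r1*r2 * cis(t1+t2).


r = 7.7330 * 5.4180 = 41.8974
theta = 213° + 295° = 508° = 148° (mod 360)

41.8974 cis(148°)


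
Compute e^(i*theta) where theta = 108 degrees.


cos(108°) = -0.3090
sin(108°) = 0.9511

e^(i*108°) = -0.3090 + 0.9511i


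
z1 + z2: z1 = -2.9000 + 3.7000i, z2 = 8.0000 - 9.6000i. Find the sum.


Real: -2.9 + 8 = 5.1
Imag: 3.7 - 9.6 = -5.9

5.1000 - 5.9000i


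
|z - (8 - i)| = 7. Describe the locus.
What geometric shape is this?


|z - z0| = r is a circle with center z0 and radius r.
Center = (8, -1), radius = 7

Circle with center (8, -1) and radius 7


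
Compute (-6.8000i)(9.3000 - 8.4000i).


Real = 0*9.3 - (-6.8)*(-8.4) = 0 - 57.12 = -57.12
Imag = 0*(-8.4) + 9.3*(-6.8) = 0 - (63.24) = -63.24

-57.1200 - 63.2400i


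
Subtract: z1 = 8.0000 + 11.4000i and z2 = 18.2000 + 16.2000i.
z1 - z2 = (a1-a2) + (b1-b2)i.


Real: 8 - 18.2 = -10.2
Imag: 11.4 - 16.2 = -4.8

-10.2000 - 4.8000i


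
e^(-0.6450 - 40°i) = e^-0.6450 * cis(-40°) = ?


e^-0.6450 = 0.52466
cos(-40°) = 0.766
sin(-40°) = -0.64279
Real = 0.52466*0.766 = 0.4019
Imag = 0.52466*(-0.64279) = -0.3372

0.4019 - 0.3372i


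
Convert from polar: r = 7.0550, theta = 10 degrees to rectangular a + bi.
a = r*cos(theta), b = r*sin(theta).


a = 7.0550*cos(10°) = 7.0550*0.9848 = 6.9478
b = 7.0550*sin(10°) = 7.0550*0.17365 = 1.2251

6.9478 + 1.2251i


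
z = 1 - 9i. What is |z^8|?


|z| = sqrt(1+81) = sqrt(82) = 9.0554
|z^8| = |z|^8 = (sqrt(82))^8 = 82^4 = 45212176

|z^8| = 45212176


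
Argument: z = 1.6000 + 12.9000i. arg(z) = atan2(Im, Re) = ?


Re = 1.6, Im = 12.9
arg = atan2(12.9, 1.6) = 82.9297 degrees

arg(z) = 82.9297 degrees


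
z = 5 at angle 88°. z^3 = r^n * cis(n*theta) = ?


r^3 = 5^3 = 125
n*theta = 3*88° = 264° = 264° (mod 360)
a = 125*cos(264°) = -13.0661
b = 125*sin(264°) = -124.3152

125 cis(264°) = -13.0661 - 124.3152i


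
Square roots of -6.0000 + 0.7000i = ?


|z| = sqrt(36+0.49) = 6.0407
sqrt((|z|+a)/2) = sqrt((6.0407+(-6))/2) = sqrt(0.0203) = 0.1426
sqrt((|z|-a)/2) = sqrt((6.0407-(-6))/2) = sqrt(6.0203) = 2.4536

±(0.1426 + 2.4536i) i.e. 0.1426 + 2.4536i and -0.1426 - 2.4536i


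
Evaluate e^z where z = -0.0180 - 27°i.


e^-0.0180 = 0.9822
cos(-27°) = 0.891
sin(-27°) = -0.454
Real = 0.9822*0.891 = 0.8751
Imag = 0.9822*(-0.454) = -0.4459

0.8751 - 0.4459i


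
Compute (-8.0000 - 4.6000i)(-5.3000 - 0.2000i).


Real = -8*(-5.3) - (-4.6)*(-0.2) = 42.4 - 0.92 = 41.48
Imag = -8*(-0.2) - (5.3)*(-4.6) = 1.6 + 24.38 = 25.98

41.4800 + 25.9800i


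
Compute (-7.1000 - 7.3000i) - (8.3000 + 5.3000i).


Real: -7.1 - 8.3 = -15.4
Imag: -7.3 - 5.3 = -12.6

-15.4000 - 12.6000i


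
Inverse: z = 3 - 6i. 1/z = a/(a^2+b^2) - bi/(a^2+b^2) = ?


|z|^2 = 9+36 = 45
1/z = (3 + 6i)/45

1/z = 0.0667 + 0.1333i


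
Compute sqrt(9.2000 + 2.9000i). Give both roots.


|z| = sqrt(84.64+8.41) = 9.6462
sqrt((|z|+a)/2) = sqrt((9.6462+9.2)/2) = sqrt(9.4231) = 3.0697
sqrt((|z|-a)/2) = sqrt((9.6462-9.2)/2) = sqrt(0.2231) = 0.4724

±(3.0697 + 0.4724i) i.e. 3.0697 + 0.4724i and -3.0697 - 0.4724i


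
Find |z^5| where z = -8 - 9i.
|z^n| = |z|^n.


|z| = sqrt(64+81) = sqrt(145) = 12.0416
|z^5| = |z|^5 = (sqrt(145))^5 = 145^2 * sqrt(145) = 21025*sqrt(145)

|z^5| = 21025*sqrt(145) ≈ 253174.5260


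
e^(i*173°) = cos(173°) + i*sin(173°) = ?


cos(173°) = -0.9925
sin(173°) = 0.1219

e^(i*173°) = -0.9925 + 0.1219i


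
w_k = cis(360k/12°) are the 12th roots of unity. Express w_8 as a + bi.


Angle = 360*8/12 = 240°
a = cos(240°) = -0.5000
b = sin(240°) = -0.8660

-0.5000 - 0.8660i


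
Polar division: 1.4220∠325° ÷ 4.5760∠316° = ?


r = 1.4220 / 4.5760 = 0.3108
theta = 325° - 316° = 9° = 9° (mod 360)

0.3108 cis(9°)


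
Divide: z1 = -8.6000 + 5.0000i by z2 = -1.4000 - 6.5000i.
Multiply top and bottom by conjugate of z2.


Conjugate of z2 = -1.4000 + 6.5000i
Numerator: (-8.6000 + 5.0000i)(-1.4000 + 6.5000i) = -20.4600 - 62.9000i
Denominator: (-1.4)^2 + (-6.5)^2 = 44.21
Result = (-20.4600 - 62.9000i)/44.21

-0.4628 - 1.4228i


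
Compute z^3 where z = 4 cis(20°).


r^3 = 4^3 = 64
n*theta = 3*20° = 60° = 60° (mod 360)
a = 64*cos(60°) = 32.0000
b = 64*sin(60°) = 55.4256

64 cis(60°) = 32.0000 + 55.4256i


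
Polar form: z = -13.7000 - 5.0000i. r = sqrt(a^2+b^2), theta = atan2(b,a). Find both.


r = sqrt(187.69+25) = sqrt(212.69) = 14.5839
theta = atan2(-5, -13.7) = -159.9498 degrees

r = 14.5839, theta = -159.9498 degrees


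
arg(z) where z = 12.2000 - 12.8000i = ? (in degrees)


Re = 12.2, Im = -12.8
arg = atan2(-12.8, 12.2) = -46.3748 degrees

arg(z) = -46.3748 degrees


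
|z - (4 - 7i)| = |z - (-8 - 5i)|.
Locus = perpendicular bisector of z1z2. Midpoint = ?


Equal distances means the locus is the perpendicular bisector of z1 and z2.
Midpoint = ((4+(-8))/2, (-7+(-5))/2) = (-2.0000, -6.0000)

Perpendicular bisector through (-2.0000, -6.0000)


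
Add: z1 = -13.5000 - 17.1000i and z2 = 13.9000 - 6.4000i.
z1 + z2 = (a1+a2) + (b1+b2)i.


Real: -13.5 + 13.9 = 0.4
Imag: -17.1 - 6.4 = -23.5

0.4000 - 23.5000i


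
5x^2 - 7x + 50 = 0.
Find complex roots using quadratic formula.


disc = (-7)^2 - 4*5*50 = 49 - 1000 = -951
sqrt(|disc|) = sqrt(951) = 30.8383
Real part = 7/(2*5) = 0.7000
Imag part = 30.8383/(2*5) = 3.0838

0.7000 ± 3.0838i


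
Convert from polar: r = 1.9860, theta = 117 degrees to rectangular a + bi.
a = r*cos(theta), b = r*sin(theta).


a = 1.9860*cos(117°) = 1.9860*(-0.454) = -0.9016
b = 1.9860*sin(117°) = 1.9860*0.891 = 1.7695

-0.9016 + 1.7695i


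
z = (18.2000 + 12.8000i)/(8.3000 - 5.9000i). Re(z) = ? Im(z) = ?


Multiply by conjugate: (18.2000 + 12.8000i)(8.3000 + 5.9000i) / (8.3^2 + (-5.9)^2)
Numerator real = 18.2*8.3 + 12.8*(-5.9) = 75.54
Numerator imag = 12.8*8.3 - 18.2*(-5.9) = 213.62
Denominator = 103.7
Re(z) = 75.54/103.7 = 0.7284
Im(z) = 213.62/103.7 = 2.0600

Re(z) = 0.7284, Im(z) = 2.0600


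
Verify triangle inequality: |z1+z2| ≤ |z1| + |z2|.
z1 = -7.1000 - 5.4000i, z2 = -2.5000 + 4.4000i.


|z1| = sqrt((-7.1)^2 + (-5.4)^2) = sqrt(79.57) = 8.9202
|z2| = sqrt((-2.5)^2 + 4.4^2) = sqrt(25.61) = 5.0606
z1+z2 = -9.6000 - i
|z1+z2| = sqrt(93.16) = 9.6519
|z1|+|z2| = 8.9202 + 5.0606 = 13.9808

|z1+z2| = 9.6519 ≤ |z1|+|z2| = 13.9808 (verified)


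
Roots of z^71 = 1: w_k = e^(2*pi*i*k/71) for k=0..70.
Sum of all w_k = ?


The sum of all 71th roots of unity is 0.
Geometric series: (1 - w^71)/(1 - w) = (1-1)/(1-w) = 0 since w^71 = 1, w ≠ 1.
Alternatively: coefficient of z^70 in z^71 - 1 is 0.

0


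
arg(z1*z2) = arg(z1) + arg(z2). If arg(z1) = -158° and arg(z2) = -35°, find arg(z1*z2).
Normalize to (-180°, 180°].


arg(z1*z2) = -158° - 35° = -193°
Normalized to (-180°, 180°]: 167°

167°


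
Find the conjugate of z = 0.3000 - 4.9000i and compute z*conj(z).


z_bar = 0.3000 + 4.9000i
z*z_bar = 0.3^2 + (-4.9)^2 = 0.09 + 24.01 = 24.1

z_bar = 0.3000 + 4.9000i, z*z_bar = 24.1


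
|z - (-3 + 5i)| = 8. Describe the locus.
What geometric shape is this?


|z - z0| = r is a circle with center z0 and radius r.
Center = (-3, 5), radius = 8

Circle with center (-3, 5) and radius 8


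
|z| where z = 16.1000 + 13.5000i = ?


|z| = sqrt(16.1^2 + 13.5^2) = sqrt(259.21 + 182.25) = sqrt(441.46) = 21.0109

|z| = 21.0109


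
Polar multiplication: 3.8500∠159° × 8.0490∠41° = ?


r = 3.8500 * 8.0490 = 30.9886
theta = 159° + 41° = 200° = 200° (mod 360)

30.9886 cis(200°)


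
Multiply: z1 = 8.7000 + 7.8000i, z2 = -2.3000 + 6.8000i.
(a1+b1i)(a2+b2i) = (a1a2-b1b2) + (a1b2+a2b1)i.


Real = 8.7*(-2.3) - 7.8*6.8 = -20.01 - 53.04 = -73.05
Imag = 8.7*6.8 - (2.3)*7.8 = 59.16 - (17.94) = 41.22

-73.0500 + 41.2200i


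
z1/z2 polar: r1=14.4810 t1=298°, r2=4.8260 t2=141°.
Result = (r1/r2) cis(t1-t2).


r = 14.4810 / 4.8260 = 3.0006
theta = 298° - 141° = 157° = 157° (mod 360)

3.0006 cis(157°)


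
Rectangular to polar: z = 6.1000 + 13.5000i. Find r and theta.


r = sqrt(37.21+182.25) = sqrt(219.46) = 14.8142
theta = atan2(13.5, 6.1) = 65.6841 degrees

r = 14.8142, theta = 65.6841 degrees


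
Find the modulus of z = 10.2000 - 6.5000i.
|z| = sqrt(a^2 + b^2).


|z| = sqrt(10.2^2 + (-6.5)^2) = sqrt(104.04 + 42.25) = sqrt(146.29) = 12.0950

|z| = 12.0950


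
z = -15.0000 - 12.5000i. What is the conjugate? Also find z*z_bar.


z_bar = -15.0000 + 12.5000i
z*z_bar = (-15)^2 + (-12.5)^2 = 225 + 156.25 = 381.25

z_bar = -15.0000 + 12.5000i, z*z_bar = 381.25


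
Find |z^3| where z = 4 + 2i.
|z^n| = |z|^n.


|z| = sqrt(16+4) = sqrt(20) = 4.4721
|z^3| = |z|^3 = (sqrt(20))^3 = 20*sqrt(20)

|z^3| = 20*sqrt(20) ≈ 89.4427


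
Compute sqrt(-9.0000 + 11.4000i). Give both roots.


|z| = sqrt(81+129.96) = 14.5245
sqrt((|z|+a)/2) = sqrt((14.5245+(-9))/2) = sqrt(2.7622) = 1.6620
sqrt((|z|-a)/2) = sqrt((14.5245-(-9))/2) = sqrt(11.7622) = 3.4296

±(1.6620 + 3.4296i) i.e. 1.6620 + 3.4296i and -1.6620 - 3.4296i


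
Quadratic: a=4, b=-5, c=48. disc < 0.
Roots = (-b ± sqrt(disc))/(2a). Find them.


disc = (-5)^2 - 4*4*48 = 25 - 768 = -743
sqrt(|disc|) = sqrt(743) = 27.2580
Real part = 5/(2*4) = 0.6250
Imag part = 27.2580/(2*4) = 3.4073

0.6250 ± 3.4073i


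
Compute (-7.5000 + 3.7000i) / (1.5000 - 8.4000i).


Conjugate of z2 = 1.5000 + 8.4000i
Numerator: (-7.5000 + 3.7000i)(1.5000 + 8.4000i) = -42.3300 - 57.4500i
Denominator: 1.5^2 + (-8.4)^2 = 72.81
Result = (-42.3300 - 57.4500i)/72.81

-0.5814 - 0.7890i


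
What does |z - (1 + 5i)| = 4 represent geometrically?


|z - z0| = r is a circle with center z0 and radius r.
Center = (1, 5), radius = 4

Circle with center (1, 5) and radius 4


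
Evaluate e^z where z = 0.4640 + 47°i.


e^0.4640 = 1.5904
cos(47°) = 0.682
sin(47°) = 0.7314
Real = 1.5904*0.682 = 1.0847
Imag = 1.5904*0.7314 = 1.1632

1.0847 + 1.1632i


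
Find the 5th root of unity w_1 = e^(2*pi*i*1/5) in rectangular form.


Angle = 360*1/5 = 72°
a = cos(72°) = 0.3090
b = sin(72°) = 0.9511

0.3090 + 0.9511i


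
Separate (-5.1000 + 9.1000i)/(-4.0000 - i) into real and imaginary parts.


Multiply by conjugate: (-5.1000 + 9.1000i)(-4.0000 + i) / ((-4)^2 + (-1)^2)
Numerator real = -5.1*(-4) + 9.1*(-1) = 11.3
Numerator imag = 9.1*(-4) - (-5.1)*(-1) = -41.5
Denominator = 17
Re(z) = 11.3/17 = 0.6647
Im(z) = -41.5/17 = -2.4412

Re(z) = 0.6647, Im(z) = -2.4412


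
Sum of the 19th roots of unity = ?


The sum of all 19th roots of unity is 0.
Geometric series: (1 - w^19)/(1 - w) = (1-1)/(1-w) = 0 since w^19 = 1, w ≠ 1.
Alternatively: coefficient of z^18 in z^19 - 1 is 0.

0


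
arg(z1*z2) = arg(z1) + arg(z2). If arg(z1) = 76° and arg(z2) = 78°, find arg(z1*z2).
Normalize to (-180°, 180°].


arg(z1*z2) = 76° + 78° = 154°
Normalized to (-180°, 180°]: 154°

154°


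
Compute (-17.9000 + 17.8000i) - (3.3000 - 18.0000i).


Real: -17.9 - 3.3 = -21.2
Imag: 17.8 + 18 = 35.8

-21.2000 + 35.8000i


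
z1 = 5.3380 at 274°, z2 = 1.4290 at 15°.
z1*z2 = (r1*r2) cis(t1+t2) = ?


r = 5.3380 * 1.4290 = 7.6280
theta = 274° + 15° = 289° = 289° (mod 360)

7.6280 cis(289°)


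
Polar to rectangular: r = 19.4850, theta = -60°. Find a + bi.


a = 19.4850*cos(-60°) = 19.4850*0.5 = 9.7425
b = 19.4850*sin(-60°) = 19.4850*(-0.866025) = -16.8745

9.7425 - 16.8745i


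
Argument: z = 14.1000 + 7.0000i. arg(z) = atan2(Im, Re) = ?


Re = 14.1, Im = 7
arg = atan2(7, 14.1) = 26.4023 degrees

arg(z) = 26.4023 degrees


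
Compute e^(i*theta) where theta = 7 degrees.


cos(7°) = 0.9925
sin(7°) = 0.1219

e^(i*7°) = 0.9925 + 0.1219i


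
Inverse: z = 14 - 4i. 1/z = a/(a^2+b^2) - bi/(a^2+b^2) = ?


|z|^2 = 196+16 = 212
1/z = (14 + 4i)/212

1/z = 0.0660 + 0.0189i


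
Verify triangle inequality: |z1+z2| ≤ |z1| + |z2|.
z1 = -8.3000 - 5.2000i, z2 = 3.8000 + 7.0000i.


|z1| = sqrt((-8.3)^2 + (-5.2)^2) = sqrt(95.93) = 9.7944
|z2| = sqrt(3.8^2 + 7^2) = sqrt(63.44) = 7.9649
z1+z2 = -4.5000 + 1.8000i
|z1+z2| = sqrt(23.49) = 4.8466
|z1|+|z2| = 9.7944 + 7.9649 = 17.7593

|z1+z2| = 4.8466 ≤ |z1|+|z2| = 17.7593 (verified)


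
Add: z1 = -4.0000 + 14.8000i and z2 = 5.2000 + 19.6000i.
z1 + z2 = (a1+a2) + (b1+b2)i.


Real: -4 + 5.2 = 1.2
Imag: 14.8 + 19.6 = 34.4

1.2000 + 34.4000i


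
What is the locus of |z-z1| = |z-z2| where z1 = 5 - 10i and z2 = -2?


Equal distances means the locus is the perpendicular bisector of z1 and z2.
Midpoint = ((5+(-2))/2, (-10+0)/2) = (1.5000, -5.0000)

Perpendicular bisector through (1.5000, -5.0000)


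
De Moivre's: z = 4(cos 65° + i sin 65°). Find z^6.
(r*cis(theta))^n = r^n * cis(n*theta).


r^6 = 4^6 = 4096
n*theta = 6*65° = 390° = 30° (mod 360)
a = 4096*cos(30°) = 3547.2401
b = 4096*sin(30°) = 2048.0000

4096 cis(30°) = 3547.2401 + 2048.0000i


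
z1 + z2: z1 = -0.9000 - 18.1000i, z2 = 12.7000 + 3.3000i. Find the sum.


Real: -0.9 + 12.7 = 11.8
Imag: -18.1 + 3.3 = -14.8

11.8000 - 14.8000i


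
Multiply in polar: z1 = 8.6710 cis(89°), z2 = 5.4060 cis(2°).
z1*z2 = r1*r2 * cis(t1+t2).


r = 8.6710 * 5.4060 = 46.8754
theta = 89° + 2° = 91° = 91° (mod 360)

46.8754 cis(91°)


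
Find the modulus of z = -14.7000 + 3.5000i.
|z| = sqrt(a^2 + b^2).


|z| = sqrt((-14.7)^2 + 3.5^2) = sqrt(216.09 + 12.25) = sqrt(228.34) = 15.1109

|z| = 15.1109


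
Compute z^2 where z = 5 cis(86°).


r^2 = 5^2 = 25
n*theta = 2*86° = 172° = 172° (mod 360)
a = 25*cos(172°) = -24.7567
b = 25*sin(172°) = 3.4793

25 cis(172°) = -24.7567 + 3.4793i


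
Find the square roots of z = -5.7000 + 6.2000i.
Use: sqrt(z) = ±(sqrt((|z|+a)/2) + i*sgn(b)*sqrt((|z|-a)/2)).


|z| = sqrt(32.49+38.44) = 8.4220
sqrt((|z|+a)/2) = sqrt((8.4220+(-5.7))/2) = sqrt(1.3610) = 1.1666
sqrt((|z|-a)/2) = sqrt((8.4220-(-5.7))/2) = sqrt(7.0610) = 2.6573

±(1.1666 + 2.6573i) i.e. 1.1666 + 2.6573i and -1.1666 - 2.6573i


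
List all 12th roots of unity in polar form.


The 12th roots of unity are cis(360k/12°) for k=0..11
Angle step = 360/12 = 30°
Primitive root: cis(30°)
Primitive root = 0.8660 + 0.5000i

12 roots at angles: 0°, 30°, 60°, 90°, 120°, 150°, 180°, 210°, 240°, 270°, 300°, 330°


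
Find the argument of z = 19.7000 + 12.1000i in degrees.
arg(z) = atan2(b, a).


Re = 19.7, Im = 12.1
arg = atan2(12.1, 19.7) = 31.5588 degrees

arg(z) = 31.5588 degrees


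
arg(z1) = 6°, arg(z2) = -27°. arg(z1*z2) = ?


arg(z1*z2) = 6° - 27° = -21°
Normalized to (-180°, 180°]: -21°

-21°


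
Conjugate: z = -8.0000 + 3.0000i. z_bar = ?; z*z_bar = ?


z_bar = -8.0000 - 3.0000i
z*z_bar = (-8)^2 + 3^2 = 64 + 9 = 73

z_bar = -8.0000 - 3.0000i, z*z_bar = 73


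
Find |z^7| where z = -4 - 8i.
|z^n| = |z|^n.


|z| = sqrt(16+64) = sqrt(80) = 8.9443
|z^7| = |z|^7 = (sqrt(80))^7 = 80^3 * sqrt(80) = 512000*sqrt(80)

|z^7| = 512000*sqrt(80) ≈ 4579467.2179


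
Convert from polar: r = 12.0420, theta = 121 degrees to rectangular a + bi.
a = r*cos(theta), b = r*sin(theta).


a = 12.0420*cos(121°) = 12.0420*(-0.51504) = -6.2021
b = 12.0420*sin(121°) = 12.0420*0.85717 = 10.3220

-6.2021 + 10.3220i


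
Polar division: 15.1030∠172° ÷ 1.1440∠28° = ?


r = 15.1030 / 1.1440 = 13.2019
theta = 172° - 28° = 144° = 144° (mod 360)

13.2019 cis(144°)


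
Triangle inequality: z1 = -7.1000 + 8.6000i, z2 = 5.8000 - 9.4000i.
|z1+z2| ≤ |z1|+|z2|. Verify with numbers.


|z1| = sqrt((-7.1)^2 + 8.6^2) = sqrt(124.37) = 11.1521
|z2| = sqrt(5.8^2 + (-9.4)^2) = sqrt(122) = 11.0454
z1+z2 = -1.3000 - 0.8000i
|z1+z2| = sqrt(2.33) = 1.5264
|z1|+|z2| = 11.1521 + 11.0454 = 22.1975

|z1+z2| = 1.5264 ≤ |z1|+|z2| = 22.1975 (verified)
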